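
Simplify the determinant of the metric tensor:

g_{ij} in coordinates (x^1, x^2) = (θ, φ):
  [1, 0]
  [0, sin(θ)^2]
For a 2×2 metric: det(g) = g_{11}·g_{22} - g_{12}·g_{21}
= (1)·(sin(θ)^2) - (0)·(0)
= sin(θ)^2 - 0
det(g) = sin(θ)^2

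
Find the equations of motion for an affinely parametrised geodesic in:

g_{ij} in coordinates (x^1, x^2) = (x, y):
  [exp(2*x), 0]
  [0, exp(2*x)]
Geodesic equation: d^2x^k/dλ^2 + Γ^k_{ij} (dx^i/dλ)(dx^j/dλ) = 0.
Non-zero Christoffel symbols:
Γ^x_{x x} = 1
Γ^x_{y y} = -1
Γ^y_{x y} = 1
Substituting (the symmetric pair Γ^k_{ij}, Γ^k_{ji} combines into a factor 2):
d^2x/dλ^2 + (dx/dλ)^2 - (dy/dλ)^2 = 0
d^2y/dλ^2 + 2 (dx/dλ)(dy/dλ) = 0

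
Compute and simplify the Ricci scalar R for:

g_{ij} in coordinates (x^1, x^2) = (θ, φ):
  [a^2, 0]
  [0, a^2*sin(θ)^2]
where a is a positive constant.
Non-zero Christoffel symbols (Γ^k_{ij} = Γ^k_{ji}):
Γ^θ_{φ φ} = -sin(2*θ)/2
Γ^φ_{θ φ} = 1/tan(θ)
Ricci tensor (R_{ij} = R^k_{ikj}): R_{θθ} = 1, R_{θφ} = 0, R_{φφ} = sin(θ)^2
Inverse metric: g^{θθ} = 1/a^2, g^{φφ} = 1/(a^2*sin(θ)^2)
R = g^{ij} R_{ij} = (1/a^2)(1) + (1/(a^2*sin(θ)^2))(sin(θ)^2) = 2/a^2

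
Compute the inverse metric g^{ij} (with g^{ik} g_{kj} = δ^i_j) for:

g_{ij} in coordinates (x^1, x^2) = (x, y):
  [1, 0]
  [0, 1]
The metric is diagonal, so g^{ij} is diagonal with entries 1/g_{ii}: diag(1, 1).
g^{ij}:
  [1, 0]
  [0, 1]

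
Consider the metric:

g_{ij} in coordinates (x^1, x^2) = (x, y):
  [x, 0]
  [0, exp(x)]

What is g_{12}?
With x^1 = x, x^2 = y, g_{12} = g_{xy} is the row-1, column-2 entry of the matrix.
g_{12} = 0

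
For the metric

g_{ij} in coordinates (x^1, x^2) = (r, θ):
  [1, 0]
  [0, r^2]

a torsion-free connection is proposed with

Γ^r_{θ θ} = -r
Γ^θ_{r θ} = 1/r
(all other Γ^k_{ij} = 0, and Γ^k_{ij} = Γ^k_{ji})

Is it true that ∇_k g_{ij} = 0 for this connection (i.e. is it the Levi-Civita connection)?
Using ∇_k g_{ij} = ∂_k g_{ij} - Γ^m_{ki} g_{mj} - Γ^m_{kj} g_{im}:
e.g. ∇_r g_{θθ} = (2*r) - (r) - (r) = 0
Every component ∇_k g_{ij} vanishes: the connection is metric compatible.
Yes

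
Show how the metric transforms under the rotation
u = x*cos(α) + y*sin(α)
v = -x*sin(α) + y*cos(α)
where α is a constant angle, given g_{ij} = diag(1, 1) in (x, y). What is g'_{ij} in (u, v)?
Invert the transformation: x = u*cos(α) - v*sin(α), y = u*sin(α) + v*cos(α)
g'_{ij} = (∂x^k/∂x'^i)(∂x^l/∂x'^j) g_{kl}; with g_{kl} = δ_{kl} this is Σ_k (∂x^k/∂x'^i)(∂x^k/∂x'^j).
Jacobian: ∂x/∂u = cos(α), ∂x/∂v = -sin(α), ∂y/∂u = sin(α), ∂y/∂v = cos(α)
g'_{uu} = (cos(α))(cos(α)) + (sin(α))(sin(α)) = 1
g'_{uv} = (cos(α))(-sin(α)) + (sin(α))(cos(α)) = 0
g'_{vv} = (-sin(α))(-sin(α)) + (cos(α))(cos(α)) = 1
g'_{ij} = diag(1, 1)
The Euclidean metric is invariant under rotations.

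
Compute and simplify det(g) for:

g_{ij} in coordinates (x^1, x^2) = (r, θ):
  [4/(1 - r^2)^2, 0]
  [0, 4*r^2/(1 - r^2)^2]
For a 2×2 metric: det(g) = g_{11}·g_{22} - g_{12}·g_{21}
= (4/(1 - r^2)^2)·(4*r^2/(1 - r^2)^2) - (0)·(0)
= 16*r^2/(1 - r^2)^4 - 0
det(g) = 16*r^2/(1 - r^2)^4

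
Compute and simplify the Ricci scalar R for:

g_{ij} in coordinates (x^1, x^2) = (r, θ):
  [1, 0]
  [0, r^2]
Non-zero Christoffel symbols (Γ^k_{ij} = Γ^k_{ji}):
Γ^r_{θ θ} = -r
Γ^θ_{r θ} = 1/r
Ricci tensor (R_{ij} = R^k_{ikj}): R_{rr} = 0, R_{rθ} = 0, R_{θθ} = 0
Inverse metric: g^{rr} = 1, g^{θθ} = 1/r^2
R = g^{ij} R_{ij} = (1)(0) + (1/r^2)(0) = 0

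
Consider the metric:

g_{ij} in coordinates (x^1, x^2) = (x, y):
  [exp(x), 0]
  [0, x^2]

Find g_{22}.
With x^1 = x, x^2 = y, g_{22} = g_{yy} is the row-2, column-2 entry of the matrix.
g_{22} = x^2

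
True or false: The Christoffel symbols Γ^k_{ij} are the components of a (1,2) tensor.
Under a change of coordinates Γ picks up an inhomogeneous term ∂²x/∂x'∂x'; e.g. Γ = 0 in Cartesian coordinates but Γ^r_{θθ} = -r in polar coordinates on the same flat plane.
False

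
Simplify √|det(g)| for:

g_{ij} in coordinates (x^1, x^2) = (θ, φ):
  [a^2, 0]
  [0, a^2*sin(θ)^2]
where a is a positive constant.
det(g) = a^4*sin(θ)^2
√|det(g)| = a^2*sin(θ) (taking 0 < θ < π so that |sin(θ)| = sin(θ))
Volume element: dV = a^2*sin(θ) dθ dφ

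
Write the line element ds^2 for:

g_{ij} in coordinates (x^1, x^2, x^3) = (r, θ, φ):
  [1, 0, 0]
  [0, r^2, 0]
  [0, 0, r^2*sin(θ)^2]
ds^2 = g_{ij} dx^i dx^j; only the non-zero components contribute.
ds^2 = dr^2 + r^2 dθ^2 + r^2*sin(θ)^2 dφ^2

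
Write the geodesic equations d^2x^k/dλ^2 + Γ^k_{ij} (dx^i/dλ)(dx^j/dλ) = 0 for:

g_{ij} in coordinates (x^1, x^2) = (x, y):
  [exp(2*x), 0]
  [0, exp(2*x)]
Geodesic equation: d^2x^k/dλ^2 + Γ^k_{ij} (dx^i/dλ)(dx^j/dλ) = 0.
Non-zero Christoffel symbols:
Γ^x_{x x} = 1
Γ^x_{y y} = -1
Γ^y_{x y} = 1
Substituting (the symmetric pair Γ^k_{ij}, Γ^k_{ji} combines into a factor 2):
d^2x/dλ^2 + (dx/dλ)^2 - (dy/dλ)^2 = 0
d^2y/dλ^2 + 2 (dx/dλ)(dy/dλ) = 0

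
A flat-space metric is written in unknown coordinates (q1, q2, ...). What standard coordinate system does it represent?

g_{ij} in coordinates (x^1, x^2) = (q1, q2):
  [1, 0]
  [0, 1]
All components are constant and the metric is the identity, i.e. orthonormal rectilinear coordinates.
Cartesian (2D) coordinates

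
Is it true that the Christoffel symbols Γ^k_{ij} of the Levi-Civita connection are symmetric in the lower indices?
The Levi-Civita connection is torsion-free, which is exactly Γ^k_{ij} = Γ^k_{ji}.
Yes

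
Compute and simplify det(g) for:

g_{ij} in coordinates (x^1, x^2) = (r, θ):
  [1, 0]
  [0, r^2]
For a 2×2 metric: det(g) = g_{11}·g_{22} - g_{12}·g_{21}
= (1)·(r^2) - (0)·(0)
= r^2 - 0
det(g) = r^2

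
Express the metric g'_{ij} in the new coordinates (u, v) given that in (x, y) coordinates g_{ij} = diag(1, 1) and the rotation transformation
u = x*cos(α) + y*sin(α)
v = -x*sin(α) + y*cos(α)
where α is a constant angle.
Invert the transformation: x = u*cos(α) - v*sin(α), y = u*sin(α) + v*cos(α)
g'_{ij} = (∂x^k/∂x'^i)(∂x^l/∂x'^j) g_{kl}; with g_{kl} = δ_{kl} this is Σ_k (∂x^k/∂x'^i)(∂x^k/∂x'^j).
Jacobian: ∂x/∂u = cos(α), ∂x/∂v = -sin(α), ∂y/∂u = sin(α), ∂y/∂v = cos(α)
g'_{uu} = (cos(α))(cos(α)) + (sin(α))(sin(α)) = 1
g'_{uv} = (cos(α))(-sin(α)) + (sin(α))(cos(α)) = 0
g'_{vv} = (-sin(α))(-sin(α)) + (cos(α))(cos(α)) = 1
g'_{ij} = diag(1, 1)
The Euclidean metric is invariant under rotations.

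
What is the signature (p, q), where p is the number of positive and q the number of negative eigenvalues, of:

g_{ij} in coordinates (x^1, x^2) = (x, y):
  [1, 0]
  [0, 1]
The metric is diagonal, so its eigenvalues are the diagonal entries: 1, 1 (at a generic point, where coordinate-dependent entries are positive).
2 positive, 0 negative.
(2, 0) - Riemannian (positive definite)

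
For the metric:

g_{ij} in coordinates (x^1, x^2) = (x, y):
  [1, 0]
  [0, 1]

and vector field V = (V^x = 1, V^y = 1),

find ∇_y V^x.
All Christoffel symbols are zero.
∇_y V^x = ∂_y V^x + Γ^x_{y j} V^j
  = (0) + (0)(1) + (0)(1)
  = 0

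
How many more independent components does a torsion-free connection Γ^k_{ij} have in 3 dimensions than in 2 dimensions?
Independent components in n dimensions: n × n(n+1)/2 = n^2(n+1)/2.
3D: 3 × 6 = 18
2D: 2 × 3 = 6
Difference = 18 - 6 = 12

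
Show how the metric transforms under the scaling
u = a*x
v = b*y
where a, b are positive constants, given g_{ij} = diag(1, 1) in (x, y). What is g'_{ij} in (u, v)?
Invert the transformation: x = u/a, y = v/b
g'_{ij} = (∂x^k/∂x'^i)(∂x^l/∂x'^j) g_{kl}; with g_{kl} = δ_{kl} this is Σ_k (∂x^k/∂x'^i)(∂x^k/∂x'^j).
Jacobian: ∂x/∂u = 1/a, ∂x/∂v = 0, ∂y/∂u = 0, ∂y/∂v = 1/b
g'_{uu} = (1/a)(1/a) + (0)(0) = 1/a^2
g'_{uv} = (1/a)(0) + (0)(1/b) = 0
g'_{vv} = (0)(0) + (1/b)(1/b) = 1/b^2
g'_{ij} = diag(1/a^2, 1/b^2)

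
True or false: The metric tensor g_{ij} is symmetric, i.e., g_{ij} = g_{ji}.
By definition the metric is a symmetric bilinear form, g_{ij} = g_{ji}.
True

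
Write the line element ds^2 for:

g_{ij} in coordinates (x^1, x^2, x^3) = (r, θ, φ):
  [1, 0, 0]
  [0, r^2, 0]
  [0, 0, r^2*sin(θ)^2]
ds^2 = g_{ij} dx^i dx^j; only the non-zero components contribute.
ds^2 = dr^2 + r^2 dθ^2 + r^2*sin(θ)^2 dφ^2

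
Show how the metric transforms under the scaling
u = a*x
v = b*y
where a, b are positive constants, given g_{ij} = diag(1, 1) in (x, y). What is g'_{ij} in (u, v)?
Invert the transformation: x = u/a, y = v/b
g'_{ij} = (∂x^k/∂x'^i)(∂x^l/∂x'^j) g_{kl}; with g_{kl} = δ_{kl} this is Σ_k (∂x^k/∂x'^i)(∂x^k/∂x'^j).
Jacobian: ∂x/∂u = 1/a, ∂x/∂v = 0, ∂y/∂u = 0, ∂y/∂v = 1/b
g'_{uu} = (1/a)(1/a) + (0)(0) = 1/a^2
g'_{uv} = (1/a)(0) + (0)(1/b) = 0
g'_{vv} = (0)(0) + (1/b)(1/b) = 1/b^2
g'_{ij} = diag(1/a^2, 1/b^2)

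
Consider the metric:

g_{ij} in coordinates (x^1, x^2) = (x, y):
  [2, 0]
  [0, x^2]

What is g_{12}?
With x^1 = x, x^2 = y, g_{12} = g_{xy} is the row-1, column-2 entry of the matrix.
g_{12} = 0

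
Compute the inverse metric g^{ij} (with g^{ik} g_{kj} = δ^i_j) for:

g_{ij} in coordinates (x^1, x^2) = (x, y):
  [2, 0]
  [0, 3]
The metric is diagonal, so g^{ij} is diagonal with entries 1/g_{ii}: diag(1/2, 1/3).
g^{ij}:
  [1/2, 0]
  [0, 1/3]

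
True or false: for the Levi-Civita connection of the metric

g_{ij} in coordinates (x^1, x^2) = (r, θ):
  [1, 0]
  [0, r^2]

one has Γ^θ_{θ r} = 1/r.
Γ^θ_{θ r} = (1/2) g^{θθ} (∂_θ g_{θr} + ∂_r g_{θθ} - ∂_θ g_{θr}) = (1/2)(1/r^2)((0) + (2*r) - (0)) = 1/r
This equals the proposed value 1/r.
True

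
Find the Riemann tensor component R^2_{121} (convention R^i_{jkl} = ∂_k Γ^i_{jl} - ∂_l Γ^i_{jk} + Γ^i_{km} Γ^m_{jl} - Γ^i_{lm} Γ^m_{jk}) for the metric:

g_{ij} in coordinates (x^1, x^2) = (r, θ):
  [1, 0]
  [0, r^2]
Non-zero Christoffel symbols (Γ^k_{ij} = Γ^k_{ji}):
Γ^r_{θ θ} = -r
Γ^θ_{r θ} = 1/r
R^θ_{r θ r} = ∂_θ Γ^θ_{r r} - ∂_r Γ^θ_{r θ} + Γ^θ_{θ m} Γ^m_{r r} - Γ^θ_{r m} Γ^m_{r θ}
  = (0) - (-1/r^2) + (0) - (1/r^2) = 0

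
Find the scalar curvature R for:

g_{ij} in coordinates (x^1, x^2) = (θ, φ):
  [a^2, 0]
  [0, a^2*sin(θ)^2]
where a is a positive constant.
Non-zero Christoffel symbols (Γ^k_{ij} = Γ^k_{ji}):
Γ^θ_{φ φ} = -sin(2*θ)/2
Γ^φ_{θ φ} = 1/tan(θ)
Ricci tensor (R_{ij} = R^k_{ikj}): R_{θθ} = 1, R_{θφ} = 0, R_{φφ} = sin(θ)^2
Inverse metric: g^{θθ} = 1/a^2, g^{φφ} = 1/(a^2*sin(θ)^2)
R = g^{ij} R_{ij} = (1/a^2)(1) + (1/(a^2*sin(θ)^2))(sin(θ)^2) = 2/a^2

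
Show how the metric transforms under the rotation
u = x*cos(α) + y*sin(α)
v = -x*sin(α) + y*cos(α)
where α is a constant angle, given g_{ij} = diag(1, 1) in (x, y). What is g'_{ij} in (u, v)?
Invert the transformation: x = u*cos(α) - v*sin(α), y = u*sin(α) + v*cos(α)
g'_{ij} = (∂x^k/∂x'^i)(∂x^l/∂x'^j) g_{kl}; with g_{kl} = δ_{kl} this is Σ_k (∂x^k/∂x'^i)(∂x^k/∂x'^j).
Jacobian: ∂x/∂u = cos(α), ∂x/∂v = -sin(α), ∂y/∂u = sin(α), ∂y/∂v = cos(α)
g'_{uu} = (cos(α))(cos(α)) + (sin(α))(sin(α)) = 1
g'_{uv} = (cos(α))(-sin(α)) + (sin(α))(cos(α)) = 0
g'_{vv} = (-sin(α))(-sin(α)) + (cos(α))(cos(α)) = 1
g'_{ij} = diag(1, 1)
The Euclidean metric is invariant under rotations.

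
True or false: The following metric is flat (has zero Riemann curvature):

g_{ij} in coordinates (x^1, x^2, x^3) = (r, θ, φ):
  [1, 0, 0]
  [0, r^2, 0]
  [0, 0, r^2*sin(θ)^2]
Non-zero Christoffel symbols:
Γ^r_{θ θ} = -r
Γ^r_{φ φ} = -r*sin(θ)^2
Γ^θ_{r θ} = 1/r
Γ^θ_{φ φ} = -sin(2*θ)/2
Γ^φ_{r φ} = 1/r
Γ^φ_{θ φ} = 1/tan(θ)
Ricci tensor: R_{rr} = 0, R_{rθ} = 0, R_{rφ} = 0, R_{θθ} = 0, R_{θφ} = 0, R_{φφ} = 0
All R_{ij} vanish; in 3 dimensions the Riemann tensor is fully determined by the Ricci tensor, so R^i_{jkl} = 0: the metric is flat (curvilinear coordinates on flat space).
True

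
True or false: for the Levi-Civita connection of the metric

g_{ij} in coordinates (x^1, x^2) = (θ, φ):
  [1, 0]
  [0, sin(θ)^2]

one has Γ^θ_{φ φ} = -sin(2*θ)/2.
Γ^θ_{φ φ} = (1/2) g^{θθ} (∂_φ g_{θφ} + ∂_φ g_{θφ} - ∂_θ g_{φφ}) = (1/2)(1)((0) + (0) - (sin(2*θ))) = -sin(2*θ)/2
This equals the proposed value -sin(2*θ)/2.
True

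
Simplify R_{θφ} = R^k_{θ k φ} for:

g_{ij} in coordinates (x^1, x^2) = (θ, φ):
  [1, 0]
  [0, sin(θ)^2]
Non-zero Christoffel symbols (Γ^k_{ij} = Γ^k_{ji}):
Γ^θ_{φ φ} = -sin(2*θ)/2
Γ^φ_{θ φ} = 1/tan(θ)
R^θ_{θ θ φ} = 0 (a repeated index in an antisymmetric pair)
R^φ_{θ φ φ} = 0 (a repeated index in an antisymmetric pair)
R_{θφ} = R^θ_{θ θ φ} + R^φ_{θ φ φ} = (0) + (0) = 0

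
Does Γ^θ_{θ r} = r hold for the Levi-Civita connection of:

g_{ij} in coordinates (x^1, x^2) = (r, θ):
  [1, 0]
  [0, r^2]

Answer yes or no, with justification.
Γ^θ_{θ r} = (1/2) g^{θθ} (∂_θ g_{θr} + ∂_r g_{θθ} - ∂_θ g_{θr}) = (1/2)(1/r^2)((0) + (2*r) - (0)) = 1/r
This differs from the proposed value r.
No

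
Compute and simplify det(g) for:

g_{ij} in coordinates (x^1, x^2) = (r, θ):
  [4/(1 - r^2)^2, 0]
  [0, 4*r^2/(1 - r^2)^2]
For a 2×2 metric: det(g) = g_{11}·g_{22} - g_{12}·g_{21}
= (4/(1 - r^2)^2)·(4*r^2/(1 - r^2)^2) - (0)·(0)
= 16*r^2/(1 - r^2)^4 - 0
det(g) = 16*r^2/(1 - r^2)^4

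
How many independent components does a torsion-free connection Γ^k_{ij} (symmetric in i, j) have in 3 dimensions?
Γ^k_{ij} has n choices for the upper index and n(n+1)/2 independent symmetric lower index pairs.
Total = 3 × 3×4/2 = 3 × 6 = 18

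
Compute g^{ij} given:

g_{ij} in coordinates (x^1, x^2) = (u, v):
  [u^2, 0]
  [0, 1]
The metric is diagonal, so g^{ij} is diagonal with entries 1/g_{ii}: diag(1/(u^2), 1).
g^{ij}:
  [1/u^2, 0]
  [0, 1]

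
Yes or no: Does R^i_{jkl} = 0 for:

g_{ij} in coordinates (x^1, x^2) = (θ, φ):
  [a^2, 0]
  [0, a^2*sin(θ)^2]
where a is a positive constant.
Non-zero Christoffel symbols:
Γ^θ_{φ φ} = -sin(2*θ)/2
Γ^φ_{θ φ} = 1/tan(θ)
Ricci tensor: R_{θθ} = 1, R_{θφ} = 0, R_{φφ} = sin(θ)^2
The Ricci tensor is non-zero, so the Riemann tensor is non-zero: not flat.
No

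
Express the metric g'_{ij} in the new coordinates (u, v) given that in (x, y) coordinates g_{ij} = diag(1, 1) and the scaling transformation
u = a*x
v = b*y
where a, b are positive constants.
Invert the transformation: x = u/a, y = v/b
g'_{ij} = (∂x^k/∂x'^i)(∂x^l/∂x'^j) g_{kl}; with g_{kl} = δ_{kl} this is Σ_k (∂x^k/∂x'^i)(∂x^k/∂x'^j).
Jacobian: ∂x/∂u = 1/a, ∂x/∂v = 0, ∂y/∂u = 0, ∂y/∂v = 1/b
g'_{uu} = (1/a)(1/a) + (0)(0) = 1/a^2
g'_{uv} = (1/a)(0) + (0)(1/b) = 0
g'_{vv} = (0)(0) + (1/b)(1/b) = 1/b^2
g'_{ij} = diag(1/a^2, 1/b^2)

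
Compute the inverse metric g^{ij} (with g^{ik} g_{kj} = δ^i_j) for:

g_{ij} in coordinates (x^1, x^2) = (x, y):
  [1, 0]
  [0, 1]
The metric is diagonal, so g^{ij} is diagonal with entries 1/g_{ii}: diag(1, 1).
g^{ij}:
  [1, 0]
  [0, 1]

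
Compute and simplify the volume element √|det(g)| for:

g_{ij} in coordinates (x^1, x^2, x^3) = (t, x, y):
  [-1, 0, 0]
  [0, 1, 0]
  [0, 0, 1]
det(g) = -1
√|det(g)| = 1
Volume element: dV = 1 dt dx dy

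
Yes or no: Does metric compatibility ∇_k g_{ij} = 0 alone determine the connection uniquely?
One also needs vanishing torsion; metric compatibility plus torsion-freeness singles out the Levi-Civita connection.
No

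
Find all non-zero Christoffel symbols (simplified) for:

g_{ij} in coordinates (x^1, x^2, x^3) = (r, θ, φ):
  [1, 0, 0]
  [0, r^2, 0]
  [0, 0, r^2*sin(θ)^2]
Using Γ^k_{ij} = (1/2) g^{km} (∂_i g_{mj} + ∂_j g_{mi} - ∂_m g_{ij}); the metric is diagonal, so only the m = k term contributes.
Non-zero symbols (using the symmetry Γ^k_{ij} = Γ^k_{ji}):
Γ^r_{θ θ} = (1/2) g^{rr} (∂_θ g_{rθ} + ∂_θ g_{rθ} - ∂_r g_{θθ}) = (1/2)(1)((0) + (0) - (2*r)) = -r
Γ^r_{φ φ} = (1/2) g^{rr} (∂_φ g_{rφ} + ∂_φ g_{rφ} - ∂_r g_{φφ}) = (1/2)(1)((0) + (0) - (2*r*sin(θ)^2)) = -r*sin(θ)^2
Γ^θ_{r θ} = (1/2) g^{θθ} (∂_r g_{θθ} + ∂_θ g_{θr} - ∂_θ g_{rθ}) = (1/2)(1/r^2)((2*r) + (0) - (0)) = 1/r
Γ^θ_{φ φ} = (1/2) g^{θθ} (∂_φ g_{θφ} + ∂_φ g_{θφ} - ∂_θ g_{φφ}) = (1/2)(1/r^2)((0) + (0) - (r^2*sin(2*θ))) = -sin(2*θ)/2
Γ^φ_{r φ} = (1/2) g^{φφ} (∂_r g_{φφ} + ∂_φ g_{φr} - ∂_φ g_{rφ}) = (1/2)(1/(r^2*sin(θ)^2))((2*r*sin(θ)^2) + (0) - (0)) = 1/r
Γ^φ_{θ φ} = (1/2) g^{φφ} (∂_θ g_{φφ} + ∂_φ g_{φθ} - ∂_φ g_{θφ}) = (1/2)(1/(r^2*sin(θ)^2))((r^2*sin(2*θ)) + (0) - (0)) = 1/tan(θ)
All other Christoffel symbols are zero.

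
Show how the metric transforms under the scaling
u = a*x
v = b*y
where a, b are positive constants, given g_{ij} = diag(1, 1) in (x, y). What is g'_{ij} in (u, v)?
Invert the transformation: x = u/a, y = v/b
g'_{ij} = (∂x^k/∂x'^i)(∂x^l/∂x'^j) g_{kl}; with g_{kl} = δ_{kl} this is Σ_k (∂x^k/∂x'^i)(∂x^k/∂x'^j).
Jacobian: ∂x/∂u = 1/a, ∂x/∂v = 0, ∂y/∂u = 0, ∂y/∂v = 1/b
g'_{uu} = (1/a)(1/a) + (0)(0) = 1/a^2
g'_{uv} = (1/a)(0) + (0)(1/b) = 0
g'_{vv} = (0)(0) + (1/b)(1/b) = 1/b^2
g'_{ij} = diag(1/a^2, 1/b^2)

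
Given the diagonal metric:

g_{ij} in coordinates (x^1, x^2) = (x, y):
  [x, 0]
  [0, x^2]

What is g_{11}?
With x^1 = x, x^2 = y, g_{11} = g_{xx} is the row-1, column-1 entry of the matrix.
g_{11} = x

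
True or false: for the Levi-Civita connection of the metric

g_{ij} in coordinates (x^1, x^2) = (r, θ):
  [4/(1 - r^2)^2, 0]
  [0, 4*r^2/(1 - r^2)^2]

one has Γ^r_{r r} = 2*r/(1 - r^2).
Γ^r_{r r} = (1/2) g^{rr} (∂_r g_{rr} + ∂_r g_{rr} - ∂_r g_{rr}) = (1/2)((1 - r^2)^2/4)((16*r/(1 - r^2)^3) + (16*r/(1 - r^2)^3) - (16*r/(1 - r^2)^3)) = 2*r/(1 - r^2)
This equals the proposed value 2*r/(1 - r^2).
True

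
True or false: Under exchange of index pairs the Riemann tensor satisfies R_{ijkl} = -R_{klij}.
The pair-exchange symmetry has a plus sign: R_{ijkl} = +R_{klij}.
False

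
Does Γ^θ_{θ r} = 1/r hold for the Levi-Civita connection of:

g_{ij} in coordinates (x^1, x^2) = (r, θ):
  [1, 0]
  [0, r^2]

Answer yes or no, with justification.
Γ^θ_{θ r} = (1/2) g^{θθ} (∂_θ g_{θr} + ∂_r g_{θθ} - ∂_θ g_{θr}) = (1/2)(1/r^2)((0) + (2*r) - (0)) = 1/r
This equals the proposed value 1/r.
Yes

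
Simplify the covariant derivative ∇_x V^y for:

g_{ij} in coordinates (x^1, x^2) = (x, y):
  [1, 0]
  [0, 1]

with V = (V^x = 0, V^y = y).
All Christoffel symbols are zero.
∇_x V^y = ∂_x V^y + Γ^y_{x j} V^j
  = (0) + (0)(0) + (0)(y)
  = 0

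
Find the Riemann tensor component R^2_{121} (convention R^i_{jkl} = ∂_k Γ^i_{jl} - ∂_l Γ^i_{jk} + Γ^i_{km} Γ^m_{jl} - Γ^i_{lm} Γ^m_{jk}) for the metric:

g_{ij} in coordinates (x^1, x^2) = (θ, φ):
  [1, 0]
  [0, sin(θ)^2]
Non-zero Christoffel symbols (Γ^k_{ij} = Γ^k_{ji}):
Γ^θ_{φ φ} = -sin(2*θ)/2
Γ^φ_{θ φ} = 1/tan(θ)
R^φ_{θ φ θ} = ∂_φ Γ^φ_{θ θ} - ∂_θ Γ^φ_{θ φ} + Γ^φ_{φ m} Γ^m_{θ θ} - Γ^φ_{θ m} Γ^m_{θ φ}
  = (0) - (-1/sin(θ)^2) + (0) - (1/tan(θ)^2) = 1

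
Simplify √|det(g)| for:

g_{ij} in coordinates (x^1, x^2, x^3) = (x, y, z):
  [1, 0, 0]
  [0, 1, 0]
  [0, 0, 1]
det(g) = 1
√|det(g)| = 1
Volume element: dV = 1 dx dy dz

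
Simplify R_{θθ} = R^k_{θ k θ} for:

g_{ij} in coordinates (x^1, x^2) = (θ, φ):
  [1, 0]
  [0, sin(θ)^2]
Non-zero Christoffel symbols (Γ^k_{ij} = Γ^k_{ji}):
Γ^θ_{φ φ} = -sin(2*θ)/2
Γ^φ_{θ φ} = 1/tan(θ)
R^θ_{θ θ θ} = 0 (a repeated index in an antisymmetric pair)
R^φ_{θ φ θ} = ∂_φ Γ^φ_{θ θ} - ∂_θ Γ^φ_{θ φ} + Γ^φ_{φ m} Γ^m_{θ θ} - Γ^φ_{θ m} Γ^m_{θ φ}
  = (0) - (-1/sin(θ)^2) + (0) - (1/tan(θ)^2) = 1
R_{θθ} = R^θ_{θ θ θ} + R^φ_{θ φ θ} = (0) + (1) = 1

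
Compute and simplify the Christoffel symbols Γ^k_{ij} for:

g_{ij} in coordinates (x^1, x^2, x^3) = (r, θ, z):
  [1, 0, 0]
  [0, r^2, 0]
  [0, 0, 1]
Using Γ^k_{ij} = (1/2) g^{km} (∂_i g_{mj} + ∂_j g_{mi} - ∂_m g_{ij}); the metric is diagonal, so only the m = k term contributes.
Non-zero symbols (using the symmetry Γ^k_{ij} = Γ^k_{ji}):
Γ^r_{θ θ} = (1/2) g^{rr} (∂_θ g_{rθ} + ∂_θ g_{rθ} - ∂_r g_{θθ}) = (1/2)(1)((0) + (0) - (2*r)) = -r
Γ^θ_{r θ} = (1/2) g^{θθ} (∂_r g_{θθ} + ∂_θ g_{θr} - ∂_θ g_{rθ}) = (1/2)(1/r^2)((2*r) + (0) - (0)) = 1/r
All other Christoffel symbols are zero.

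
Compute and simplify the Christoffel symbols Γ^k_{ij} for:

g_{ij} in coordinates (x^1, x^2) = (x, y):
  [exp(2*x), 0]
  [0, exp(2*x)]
Using Γ^k_{ij} = (1/2) g^{km} (∂_i g_{mj} + ∂_j g_{mi} - ∂_m g_{ij}); the metric is diagonal, so only the m = k term contributes.
Non-zero symbols (using the symmetry Γ^k_{ij} = Γ^k_{ji}):
Γ^x_{x x} = (1/2) g^{xx} (∂_x g_{xx} + ∂_x g_{xx} - ∂_x g_{xx}) = (1/2)(exp(-2*x))((2*exp(2*x)) + (2*exp(2*x)) - (2*exp(2*x))) = 1
Γ^x_{y y} = (1/2) g^{xx} (∂_y g_{xy} + ∂_y g_{xy} - ∂_x g_{yy}) = (1/2)(exp(-2*x))((0) + (0) - (2*exp(2*x))) = -1
Γ^y_{x y} = (1/2) g^{yy} (∂_x g_{yy} + ∂_y g_{yx} - ∂_y g_{xy}) = (1/2)(exp(-2*x))((2*exp(2*x)) + (0) - (0)) = 1
All other Christoffel symbols are zero.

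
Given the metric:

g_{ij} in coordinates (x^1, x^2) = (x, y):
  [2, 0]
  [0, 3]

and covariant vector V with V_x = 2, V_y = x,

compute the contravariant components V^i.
Inverse metric (diagonal): g^{xx} = 1/2, g^{yy} = 1/3
V^i = g^{ij} V_j:
V^x = (1/2)(2) + (0)(x) = 1
V^y = (0)(2) + (1/3)(x) = x/3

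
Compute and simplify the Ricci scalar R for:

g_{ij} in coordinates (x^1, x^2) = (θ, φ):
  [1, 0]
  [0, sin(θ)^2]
Non-zero Christoffel symbols (Γ^k_{ij} = Γ^k_{ji}):
Γ^θ_{φ φ} = -sin(2*θ)/2
Γ^φ_{θ φ} = 1/tan(θ)
Ricci tensor (R_{ij} = R^k_{ikj}): R_{θθ} = 1, R_{θφ} = 0, R_{φφ} = sin(θ)^2
Inverse metric: g^{θθ} = 1, g^{φφ} = 1/sin(θ)^2
R = g^{ij} R_{ij} = (1)(1) + (1/sin(θ)^2)(sin(θ)^2) = 2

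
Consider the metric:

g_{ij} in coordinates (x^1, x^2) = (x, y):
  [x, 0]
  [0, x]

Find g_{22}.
With x^1 = x, x^2 = y, g_{22} = g_{yy} is the row-2, column-2 entry of the matrix.
g_{22} = x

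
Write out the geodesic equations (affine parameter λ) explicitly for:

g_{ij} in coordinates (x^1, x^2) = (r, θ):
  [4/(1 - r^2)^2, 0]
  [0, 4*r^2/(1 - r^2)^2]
Geodesic equation: d^2x^k/dλ^2 + Γ^k_{ij} (dx^i/dλ)(dx^j/dλ) = 0.
Non-zero Christoffel symbols:
Γ^r_{r r} = 2*r/(1 - r^2)
Γ^r_{θ θ} = (r^3 + r)/(r^2 - 1)
Γ^θ_{r θ} = (-r^2 - 1)/(r^3 - r)
Substituting (the symmetric pair Γ^k_{ij}, Γ^k_{ji} combines into a factor 2):
d^2r/dλ^2 + (2*r/(1 - r^2)) (dr/dλ)^2 + ((r^3 + r)/(r^2 - 1)) (dθ/dλ)^2 = 0
d^2θ/dλ^2 + ((-2*r^2 - 2)/(r^3 - r)) (dr/dλ)(dθ/dλ) = 0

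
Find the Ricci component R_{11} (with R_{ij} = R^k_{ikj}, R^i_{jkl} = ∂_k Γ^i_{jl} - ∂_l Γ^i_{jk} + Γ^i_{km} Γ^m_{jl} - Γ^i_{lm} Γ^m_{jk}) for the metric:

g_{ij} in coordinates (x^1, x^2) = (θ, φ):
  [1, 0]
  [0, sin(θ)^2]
Non-zero Christoffel symbols (Γ^k_{ij} = Γ^k_{ji}):
Γ^θ_{φ φ} = -sin(2*θ)/2
Γ^φ_{θ φ} = 1/tan(θ)
R^θ_{θ θ θ} = 0 (a repeated index in an antisymmetric pair)
R^φ_{θ φ θ} = ∂_φ Γ^φ_{θ θ} - ∂_θ Γ^φ_{θ φ} + Γ^φ_{φ m} Γ^m_{θ θ} - Γ^φ_{θ m} Γ^m_{θ φ}
  = (0) - (-1/sin(θ)^2) + (0) - (1/tan(θ)^2) = 1
R_{θθ} = R^θ_{θ θ θ} + R^φ_{θ φ θ} = (0) + (1) = 1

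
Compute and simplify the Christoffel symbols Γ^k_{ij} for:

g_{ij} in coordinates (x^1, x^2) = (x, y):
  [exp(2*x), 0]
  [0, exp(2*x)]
Using Γ^k_{ij} = (1/2) g^{km} (∂_i g_{mj} + ∂_j g_{mi} - ∂_m g_{ij}); the metric is diagonal, so only the m = k term contributes.
Non-zero symbols (using the symmetry Γ^k_{ij} = Γ^k_{ji}):
Γ^x_{x x} = (1/2) g^{xx} (∂_x g_{xx} + ∂_x g_{xx} - ∂_x g_{xx}) = (1/2)(exp(-2*x))((2*exp(2*x)) + (2*exp(2*x)) - (2*exp(2*x))) = 1
Γ^x_{y y} = (1/2) g^{xx} (∂_y g_{xy} + ∂_y g_{xy} - ∂_x g_{yy}) = (1/2)(exp(-2*x))((0) + (0) - (2*exp(2*x))) = -1
Γ^y_{x y} = (1/2) g^{yy} (∂_x g_{yy} + ∂_y g_{yx} - ∂_y g_{xy}) = (1/2)(exp(-2*x))((2*exp(2*x)) + (0) - (0)) = 1
All other Christoffel symbols are zero.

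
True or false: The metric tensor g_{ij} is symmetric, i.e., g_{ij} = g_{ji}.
By definition the metric is a symmetric bilinear form, g_{ij} = g_{ji}.
True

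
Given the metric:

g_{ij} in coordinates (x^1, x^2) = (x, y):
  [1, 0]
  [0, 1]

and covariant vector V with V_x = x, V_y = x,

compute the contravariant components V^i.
Inverse metric (diagonal): g^{xx} = 1, g^{yy} = 1
V^i = g^{ij} V_j:
V^x = (1)(x) + (0)(x) = x
V^y = (0)(x) + (1)(x) = x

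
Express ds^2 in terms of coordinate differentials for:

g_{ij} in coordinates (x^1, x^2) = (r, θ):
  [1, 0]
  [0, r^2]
ds^2 = g_{ij} dx^i dx^j; only the non-zero components contribute.
ds^2 = dr^2 + r^2 dθ^2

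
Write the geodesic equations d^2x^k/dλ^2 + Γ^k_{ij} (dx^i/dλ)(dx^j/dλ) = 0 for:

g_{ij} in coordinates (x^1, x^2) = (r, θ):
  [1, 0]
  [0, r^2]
Geodesic equation: d^2x^k/dλ^2 + Γ^k_{ij} (dx^i/dλ)(dx^j/dλ) = 0.
Non-zero Christoffel symbols:
Γ^r_{θ θ} = -r
Γ^θ_{r θ} = 1/r
Substituting (the symmetric pair Γ^k_{ij}, Γ^k_{ji} combines into a factor 2):
d^2r/dλ^2 - r (dθ/dλ)^2 = 0
d^2θ/dλ^2 + (2/r) (dr/dλ)(dθ/dλ) = 0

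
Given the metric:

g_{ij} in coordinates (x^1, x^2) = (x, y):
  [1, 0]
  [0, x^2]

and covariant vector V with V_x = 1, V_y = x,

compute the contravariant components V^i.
Inverse metric (diagonal): g^{xx} = 1, g^{yy} = 1/x^2
V^i = g^{ij} V_j:
V^x = (1)(1) + (0)(x) = 1
V^y = (0)(1) + (1/x^2)(x) = 1/x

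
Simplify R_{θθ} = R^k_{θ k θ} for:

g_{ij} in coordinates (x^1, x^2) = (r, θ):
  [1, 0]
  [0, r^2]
Non-zero Christoffel symbols (Γ^k_{ij} = Γ^k_{ji}):
Γ^r_{θ θ} = -r
Γ^θ_{r θ} = 1/r
R^r_{θ r θ} = ∂_r Γ^r_{θ θ} - ∂_θ Γ^r_{θ r} + Γ^r_{r m} Γ^m_{θ θ} - Γ^r_{θ m} Γ^m_{θ r}
  = (-1) - (0) + (0) - (-1) = 0
R^θ_{θ θ θ} = 0 (a repeated index in an antisymmetric pair)
R_{θθ} = R^r_{θ r θ} + R^θ_{θ θ θ} = (0) + (0) = 0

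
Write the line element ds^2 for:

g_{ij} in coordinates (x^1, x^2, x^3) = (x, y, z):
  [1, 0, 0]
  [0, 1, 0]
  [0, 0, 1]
ds^2 = g_{ij} dx^i dx^j; only the non-zero components contribute.
ds^2 = dx^2 + dy^2 + dz^2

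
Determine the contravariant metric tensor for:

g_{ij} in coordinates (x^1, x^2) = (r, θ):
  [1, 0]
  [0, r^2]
The metric is diagonal, so g^{ij} is diagonal with entries 1/g_{ii}: diag(1, 1/(r^2)).
g^{ij}:
  [1, 0]
  [0, 1/r^2]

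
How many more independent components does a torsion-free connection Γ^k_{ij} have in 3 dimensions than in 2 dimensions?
Independent components in n dimensions: n × n(n+1)/2 = n^2(n+1)/2.
3D: 3 × 6 = 18
2D: 2 × 3 = 6
Difference = 18 - 6 = 12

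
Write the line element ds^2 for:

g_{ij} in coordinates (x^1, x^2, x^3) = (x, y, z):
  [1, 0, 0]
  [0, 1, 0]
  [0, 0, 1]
ds^2 = g_{ij} dx^i dx^j; only the non-zero components contribute.
ds^2 = dx^2 + dy^2 + dz^2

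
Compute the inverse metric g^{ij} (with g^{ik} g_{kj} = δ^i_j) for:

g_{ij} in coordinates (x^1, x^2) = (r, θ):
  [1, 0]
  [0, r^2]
The metric is diagonal, so g^{ij} is diagonal with entries 1/g_{ii}: diag(1, 1/(r^2)).
g^{ij}:
  [1, 0]
  [0, 1/r^2]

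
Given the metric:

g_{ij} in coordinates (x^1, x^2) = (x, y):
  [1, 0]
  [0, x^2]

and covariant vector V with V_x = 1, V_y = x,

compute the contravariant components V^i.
Inverse metric (diagonal): g^{xx} = 1, g^{yy} = 1/x^2
V^i = g^{ij} V_j:
V^x = (1)(1) + (0)(x) = 1
V^y = (0)(1) + (1/x^2)(x) = 1/x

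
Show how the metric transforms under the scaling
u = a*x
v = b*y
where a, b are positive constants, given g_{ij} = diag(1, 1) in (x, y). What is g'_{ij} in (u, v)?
Invert the transformation: x = u/a, y = v/b
g'_{ij} = (∂x^k/∂x'^i)(∂x^l/∂x'^j) g_{kl}; with g_{kl} = δ_{kl} this is Σ_k (∂x^k/∂x'^i)(∂x^k/∂x'^j).
Jacobian: ∂x/∂u = 1/a, ∂x/∂v = 0, ∂y/∂u = 0, ∂y/∂v = 1/b
g'_{uu} = (1/a)(1/a) + (0)(0) = 1/a^2
g'_{uv} = (1/a)(0) + (0)(1/b) = 0
g'_{vv} = (0)(0) + (1/b)(1/b) = 1/b^2
g'_{ij} = diag(1/a^2, 1/b^2)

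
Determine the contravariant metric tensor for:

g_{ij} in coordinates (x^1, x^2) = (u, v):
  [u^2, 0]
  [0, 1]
The metric is diagonal, so g^{ij} is diagonal with entries 1/g_{ii}: diag(1/(u^2), 1).
g^{ij}:
  [1/u^2, 0]
  [0, 1]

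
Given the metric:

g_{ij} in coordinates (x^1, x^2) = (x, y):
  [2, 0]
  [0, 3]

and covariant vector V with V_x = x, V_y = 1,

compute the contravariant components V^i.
Inverse metric (diagonal): g^{xx} = 1/2, g^{yy} = 1/3
V^i = g^{ij} V_j:
V^x = (1/2)(x) + (0)(1) = x/2
V^y = (0)(x) + (1/3)(1) = 1/3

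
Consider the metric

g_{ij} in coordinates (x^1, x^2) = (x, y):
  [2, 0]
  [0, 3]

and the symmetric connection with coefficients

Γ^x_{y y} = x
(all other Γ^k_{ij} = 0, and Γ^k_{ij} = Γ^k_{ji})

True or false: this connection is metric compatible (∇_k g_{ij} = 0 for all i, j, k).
Using ∇_k g_{ij} = ∂_k g_{ij} - Γ^m_{ki} g_{mj} - Γ^m_{kj} g_{im}:
∇_y g_{xy} = (0) - (0) - (2*x) = -2*x ≠ 0
So the connection is not metric compatible (it is not the Levi-Civita connection).
False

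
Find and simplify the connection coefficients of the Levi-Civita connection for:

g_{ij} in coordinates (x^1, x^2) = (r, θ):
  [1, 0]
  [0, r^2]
Using Γ^k_{ij} = (1/2) g^{km} (∂_i g_{mj} + ∂_j g_{mi} - ∂_m g_{ij}); the metric is diagonal, so only the m = k term contributes.
Non-zero symbols (using the symmetry Γ^k_{ij} = Γ^k_{ji}):
Γ^r_{θ θ} = (1/2) g^{rr} (∂_θ g_{rθ} + ∂_θ g_{rθ} - ∂_r g_{θθ}) = (1/2)(1)((0) + (0) - (2*r)) = -r
Γ^θ_{r θ} = (1/2) g^{θθ} (∂_r g_{θθ} + ∂_θ g_{θr} - ∂_θ g_{rθ}) = (1/2)(1/r^2)((2*r) + (0) - (0)) = 1/r
All other Christoffel symbols are zero.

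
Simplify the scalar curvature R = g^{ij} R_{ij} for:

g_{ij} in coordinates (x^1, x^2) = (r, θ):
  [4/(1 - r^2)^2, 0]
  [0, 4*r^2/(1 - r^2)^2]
Non-zero Christoffel symbols (Γ^k_{ij} = Γ^k_{ji}):
Γ^r_{r r} = 2*r/(1 - r^2)
Γ^r_{θ θ} = (r^3 + r)/(r^2 - 1)
Γ^θ_{r θ} = (-r^2 - 1)/(r^3 - r)
Ricci tensor (R_{ij} = R^k_{ikj}): R_{rr} = -4/(r^2 - 1)^2, R_{rθ} = 0, R_{θθ} = -4*r^2/(r^2 - 1)^2
Inverse metric: g^{rr} = (1 - r^2)^2/4, g^{θθ} = (1 - r^2)^2/(4*r^2)
R = g^{ij} R_{ij} = ((1 - r^2)^2/4)(-4/(r^2 - 1)^2) + ((1 - r^2)^2/(4*r^2))(-4*r^2/(r^2 - 1)^2) = -2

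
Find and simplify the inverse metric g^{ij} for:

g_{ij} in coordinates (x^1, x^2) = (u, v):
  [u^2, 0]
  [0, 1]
The metric is diagonal, so g^{ij} is diagonal with entries 1/g_{ii}: diag(1/(u^2), 1).
g^{ij}:
  [1/u^2, 0]
  [0, 1]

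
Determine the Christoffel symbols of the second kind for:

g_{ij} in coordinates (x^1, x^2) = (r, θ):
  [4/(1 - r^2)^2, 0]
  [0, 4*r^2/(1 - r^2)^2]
Using Γ^k_{ij} = (1/2) g^{km} (∂_i g_{mj} + ∂_j g_{mi} - ∂_m g_{ij}); the metric is diagonal, so only the m = k term contributes.
Non-zero symbols (using the symmetry Γ^k_{ij} = Γ^k_{ji}):
Γ^r_{r r} = (1/2) g^{rr} (∂_r g_{rr} + ∂_r g_{rr} - ∂_r g_{rr}) = (1/2)((1 - r^2)^2/4)((16*r/(1 - r^2)^3) + (16*r/(1 - r^2)^3) - (16*r/(1 - r^2)^3)) = 2*r/(1 - r^2)
Γ^r_{θ θ} = (1/2) g^{rr} (∂_θ g_{rθ} + ∂_θ g_{rθ} - ∂_r g_{θθ}) = (1/2)((1 - r^2)^2/4)((0) + (0) - (-8*(r^3 + r)/(r^2 - 1)^3)) = (r^3 + r)/(r^2 - 1)
Γ^θ_{r θ} = (1/2) g^{θθ} (∂_r g_{θθ} + ∂_θ g_{θr} - ∂_θ g_{rθ}) = (1/2)((1 - r^2)^2/(4*r^2))((-8*(r^3 + r)/(r^2 - 1)^3) + (0) - (0)) = (-r^2 - 1)/(r^3 - r)
All other Christoffel symbols are zero.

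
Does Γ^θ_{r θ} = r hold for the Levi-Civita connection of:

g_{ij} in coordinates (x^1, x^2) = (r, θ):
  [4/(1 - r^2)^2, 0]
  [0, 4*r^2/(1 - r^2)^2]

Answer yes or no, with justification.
Γ^θ_{r θ} = (1/2) g^{θθ} (∂_r g_{θθ} + ∂_θ g_{θr} - ∂_θ g_{rθ}) = (1/2)((1 - r^2)^2/(4*r^2))((-8*(r^3 + r)/(r^2 - 1)^3) + (0) - (0)) = (-r^2 - 1)/(r^3 - r)
This differs from the proposed value r.
No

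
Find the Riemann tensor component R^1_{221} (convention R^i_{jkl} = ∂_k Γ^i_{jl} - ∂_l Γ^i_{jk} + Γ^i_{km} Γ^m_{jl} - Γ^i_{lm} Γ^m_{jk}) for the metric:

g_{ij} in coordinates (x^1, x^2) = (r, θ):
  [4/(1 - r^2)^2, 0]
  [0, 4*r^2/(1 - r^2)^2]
Non-zero Christoffel symbols (Γ^k_{ij} = Γ^k_{ji}):
Γ^r_{r r} = 2*r/(1 - r^2)
Γ^r_{θ θ} = (r^3 + r)/(r^2 - 1)
Γ^θ_{r θ} = (-r^2 - 1)/(r^3 - r)
R^r_{θ θ r} = ∂_θ Γ^r_{θ r} - ∂_r Γ^r_{θ θ} + Γ^r_{θ m} Γ^m_{θ r} - Γ^r_{r m} Γ^m_{θ θ}
  = (0) - ((r^4 - 4*r^2 - 1)/(r^2 - 1)^2) + (-(r^2 + 1)^2/(r^2 - 1)^2) - (-2*r^2*(r^2 + 1)/(r^2 - 1)^2) = 4*r^2/(r^2 - 1)^2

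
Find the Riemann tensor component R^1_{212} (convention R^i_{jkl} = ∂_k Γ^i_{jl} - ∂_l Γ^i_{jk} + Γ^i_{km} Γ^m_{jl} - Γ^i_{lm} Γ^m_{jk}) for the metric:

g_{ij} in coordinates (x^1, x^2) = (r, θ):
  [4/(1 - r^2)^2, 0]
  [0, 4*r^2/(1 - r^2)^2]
Non-zero Christoffel symbols (Γ^k_{ij} = Γ^k_{ji}):
Γ^r_{r r} = 2*r/(1 - r^2)
Γ^r_{θ θ} = (r^3 + r)/(r^2 - 1)
Γ^θ_{r θ} = (-r^2 - 1)/(r^3 - r)
R^r_{θ r θ} = ∂_r Γ^r_{θ θ} - ∂_θ Γ^r_{θ r} + Γ^r_{r m} Γ^m_{θ θ} - Γ^r_{θ m} Γ^m_{θ r}
  = ((r^4 - 4*r^2 - 1)/(r^2 - 1)^2) - (0) + (-2*r^2*(r^2 + 1)/(r^2 - 1)^2) - (-(r^2 + 1)^2/(r^2 - 1)^2) = -4*r^2/(r^2 - 1)^2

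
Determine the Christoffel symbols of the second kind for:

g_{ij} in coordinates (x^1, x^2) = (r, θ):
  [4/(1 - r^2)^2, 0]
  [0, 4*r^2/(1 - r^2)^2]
Using Γ^k_{ij} = (1/2) g^{km} (∂_i g_{mj} + ∂_j g_{mi} - ∂_m g_{ij}); the metric is diagonal, so only the m = k term contributes.
Non-zero symbols (using the symmetry Γ^k_{ij} = Γ^k_{ji}):
Γ^r_{r r} = (1/2) g^{rr} (∂_r g_{rr} + ∂_r g_{rr} - ∂_r g_{rr}) = (1/2)((1 - r^2)^2/4)((16*r/(1 - r^2)^3) + (16*r/(1 - r^2)^3) - (16*r/(1 - r^2)^3)) = 2*r/(1 - r^2)
Γ^r_{θ θ} = (1/2) g^{rr} (∂_θ g_{rθ} + ∂_θ g_{rθ} - ∂_r g_{θθ}) = (1/2)((1 - r^2)^2/4)((0) + (0) - (-8*(r^3 + r)/(r^2 - 1)^3)) = (r^3 + r)/(r^2 - 1)
Γ^θ_{r θ} = (1/2) g^{θθ} (∂_r g_{θθ} + ∂_θ g_{θr} - ∂_θ g_{rθ}) = (1/2)((1 - r^2)^2/(4*r^2))((-8*(r^3 + r)/(r^2 - 1)^3) + (0) - (0)) = (-r^2 - 1)/(r^3 - r)
All other Christoffel symbols are zero.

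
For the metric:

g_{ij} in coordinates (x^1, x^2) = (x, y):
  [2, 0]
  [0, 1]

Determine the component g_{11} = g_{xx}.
With x^1 = x, x^2 = y, g_{11} = g_{xx} is the row-1, column-1 entry of the matrix.
g_{11} = 2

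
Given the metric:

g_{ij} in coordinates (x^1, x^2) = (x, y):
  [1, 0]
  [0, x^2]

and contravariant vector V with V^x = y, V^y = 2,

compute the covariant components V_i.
V_i = g_{ij} V^j:
V_x = (1)(y) + (0)(2) = y
V_y = (0)(y) + (x^2)(2) = 2*x^2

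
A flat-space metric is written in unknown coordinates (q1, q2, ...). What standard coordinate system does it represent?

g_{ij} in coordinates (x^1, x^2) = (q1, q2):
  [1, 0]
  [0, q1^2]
The line element ds^2 = dq1^2 + q1^2 dq2^2 is dr^2 + r^2 dθ^2 with q1 = r, q2 = θ.
polar coordinates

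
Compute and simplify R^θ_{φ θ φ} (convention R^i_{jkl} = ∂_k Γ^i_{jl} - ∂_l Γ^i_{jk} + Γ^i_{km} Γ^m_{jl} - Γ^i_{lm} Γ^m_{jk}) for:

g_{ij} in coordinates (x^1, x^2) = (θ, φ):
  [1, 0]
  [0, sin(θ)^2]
Non-zero Christoffel symbols (Γ^k_{ij} = Γ^k_{ji}):
Γ^θ_{φ φ} = -sin(2*θ)/2
Γ^φ_{θ φ} = 1/tan(θ)
R^θ_{φ θ φ} = ∂_θ Γ^θ_{φ φ} - ∂_φ Γ^θ_{φ θ} + Γ^θ_{θ m} Γ^m_{φ φ} - Γ^θ_{φ m} Γ^m_{φ θ}
  = (-cos(2*θ)) - (0) + (0) - (-cos(θ)^2) = sin(θ)^2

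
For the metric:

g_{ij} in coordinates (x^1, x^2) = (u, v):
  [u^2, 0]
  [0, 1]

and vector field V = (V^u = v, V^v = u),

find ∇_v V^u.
Non-zero Christoffel symbols:
Γ^u_{u u} = 1/u
∇_v V^u = ∂_v V^u + Γ^u_{v j} V^j
  = (1) + (0)(v) + (0)(u)
  = 1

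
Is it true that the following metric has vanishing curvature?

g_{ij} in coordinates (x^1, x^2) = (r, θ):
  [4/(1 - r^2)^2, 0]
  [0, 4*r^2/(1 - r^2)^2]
Non-zero Christoffel symbols:
Γ^r_{r r} = 2*r/(1 - r^2)
Γ^r_{θ θ} = (r^3 + r)/(r^2 - 1)
Γ^θ_{r θ} = (-r^2 - 1)/(r^3 - r)
Ricci tensor: R_{rr} = -4/(r^2 - 1)^2, R_{rθ} = 0, R_{θθ} = -4*r^2/(r^2 - 1)^2
The Ricci tensor is non-zero, so the Riemann tensor is non-zero: not flat.
No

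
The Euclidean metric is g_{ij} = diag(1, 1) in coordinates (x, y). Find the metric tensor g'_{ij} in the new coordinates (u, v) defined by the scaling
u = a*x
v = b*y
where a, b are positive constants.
Invert the transformation: x = u/a, y = v/b
g'_{ij} = (∂x^k/∂x'^i)(∂x^l/∂x'^j) g_{kl}; with g_{kl} = δ_{kl} this is Σ_k (∂x^k/∂x'^i)(∂x^k/∂x'^j).
Jacobian: ∂x/∂u = 1/a, ∂x/∂v = 0, ∂y/∂u = 0, ∂y/∂v = 1/b
g'_{uu} = (1/a)(1/a) + (0)(0) = 1/a^2
g'_{uv} = (1/a)(0) + (0)(1/b) = 0
g'_{vv} = (0)(0) + (1/b)(1/b) = 1/b^2
g'_{ij} = diag(1/a^2, 1/b^2)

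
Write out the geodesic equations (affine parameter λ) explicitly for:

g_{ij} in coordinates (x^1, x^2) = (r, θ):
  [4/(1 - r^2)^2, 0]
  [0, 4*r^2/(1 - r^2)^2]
Geodesic equation: d^2x^k/dλ^2 + Γ^k_{ij} (dx^i/dλ)(dx^j/dλ) = 0.
Non-zero Christoffel symbols:
Γ^r_{r r} = 2*r/(1 - r^2)
Γ^r_{θ θ} = (r^3 + r)/(r^2 - 1)
Γ^θ_{r θ} = (-r^2 - 1)/(r^3 - r)
Substituting (the symmetric pair Γ^k_{ij}, Γ^k_{ji} combines into a factor 2):
d^2r/dλ^2 + (2*r/(1 - r^2)) (dr/dλ)^2 + ((r^3 + r)/(r^2 - 1)) (dθ/dλ)^2 = 0
d^2θ/dλ^2 + ((-2*r^2 - 2)/(r^3 - r)) (dr/dλ)(dθ/dλ) = 0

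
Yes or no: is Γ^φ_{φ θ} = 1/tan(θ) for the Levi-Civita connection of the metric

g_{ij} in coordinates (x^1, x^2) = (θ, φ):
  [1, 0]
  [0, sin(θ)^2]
Γ^φ_{φ θ} = (1/2) g^{φφ} (∂_φ g_{φθ} + ∂_θ g_{φφ} - ∂_φ g_{φθ}) = (1/2)(1/sin(θ)^2)((0) + (sin(2*θ)) - (0)) = 1/tan(θ)
This equals the proposed value 1/tan(θ).
Yes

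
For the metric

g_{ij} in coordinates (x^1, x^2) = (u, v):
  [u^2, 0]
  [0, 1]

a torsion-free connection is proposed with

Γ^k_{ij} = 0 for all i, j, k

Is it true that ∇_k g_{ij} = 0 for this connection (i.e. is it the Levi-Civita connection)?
Using ∇_k g_{ij} = ∂_k g_{ij} - Γ^m_{ki} g_{mj} - Γ^m_{kj} g_{im}:
∇_u g_{uu} = (2*u) - (0) - (0) = 2*u ≠ 0
So the connection is not metric compatible (it is not the Levi-Civita connection).
No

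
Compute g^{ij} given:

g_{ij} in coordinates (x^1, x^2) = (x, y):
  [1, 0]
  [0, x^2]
The metric is diagonal, so g^{ij} is diagonal with entries 1/g_{ii}: diag(1, 1/(x^2)).
g^{ij}:
  [1, 0]
  [0, 1/x^2]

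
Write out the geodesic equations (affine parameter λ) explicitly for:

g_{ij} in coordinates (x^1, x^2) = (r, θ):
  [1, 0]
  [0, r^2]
Geodesic equation: d^2x^k/dλ^2 + Γ^k_{ij} (dx^i/dλ)(dx^j/dλ) = 0.
Non-zero Christoffel symbols:
Γ^r_{θ θ} = -r
Γ^θ_{r θ} = 1/r
Substituting (the symmetric pair Γ^k_{ij}, Γ^k_{ji} combines into a factor 2):
d^2r/dλ^2 - r (dθ/dλ)^2 = 0
d^2θ/dλ^2 + (2/r) (dr/dλ)(dθ/dλ) = 0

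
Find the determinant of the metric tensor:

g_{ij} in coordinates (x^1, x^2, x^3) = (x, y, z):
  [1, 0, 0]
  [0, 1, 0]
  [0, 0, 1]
Diagonal metric: det(g) = g_{11}·g_{22}·g_{33}
= (1)·(1)·(1)
det(g) = 1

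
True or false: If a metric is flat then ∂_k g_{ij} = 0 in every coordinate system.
Flatness means R^i_{jkl} = 0; the components can still vary, e.g. the flat plane in polar coordinates has g_{θθ} = r^2.
False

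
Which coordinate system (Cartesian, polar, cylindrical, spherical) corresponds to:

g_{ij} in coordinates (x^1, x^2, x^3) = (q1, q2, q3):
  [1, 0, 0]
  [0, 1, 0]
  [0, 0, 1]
All components are constant and the metric is the identity, i.e. orthonormal rectilinear coordinates.
Cartesian (3D) coordinates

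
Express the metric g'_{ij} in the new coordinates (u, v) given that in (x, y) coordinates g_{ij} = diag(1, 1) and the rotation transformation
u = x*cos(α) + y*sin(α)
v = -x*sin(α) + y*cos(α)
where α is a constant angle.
Invert the transformation: x = u*cos(α) - v*sin(α), y = u*sin(α) + v*cos(α)
g'_{ij} = (∂x^k/∂x'^i)(∂x^l/∂x'^j) g_{kl}; with g_{kl} = δ_{kl} this is Σ_k (∂x^k/∂x'^i)(∂x^k/∂x'^j).
Jacobian: ∂x/∂u = cos(α), ∂x/∂v = -sin(α), ∂y/∂u = sin(α), ∂y/∂v = cos(α)
g'_{uu} = (cos(α))(cos(α)) + (sin(α))(sin(α)) = 1
g'_{uv} = (cos(α))(-sin(α)) + (sin(α))(cos(α)) = 0
g'_{vv} = (-sin(α))(-sin(α)) + (cos(α))(cos(α)) = 1
g'_{ij} = diag(1, 1)
The Euclidean metric is invariant under rotations.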